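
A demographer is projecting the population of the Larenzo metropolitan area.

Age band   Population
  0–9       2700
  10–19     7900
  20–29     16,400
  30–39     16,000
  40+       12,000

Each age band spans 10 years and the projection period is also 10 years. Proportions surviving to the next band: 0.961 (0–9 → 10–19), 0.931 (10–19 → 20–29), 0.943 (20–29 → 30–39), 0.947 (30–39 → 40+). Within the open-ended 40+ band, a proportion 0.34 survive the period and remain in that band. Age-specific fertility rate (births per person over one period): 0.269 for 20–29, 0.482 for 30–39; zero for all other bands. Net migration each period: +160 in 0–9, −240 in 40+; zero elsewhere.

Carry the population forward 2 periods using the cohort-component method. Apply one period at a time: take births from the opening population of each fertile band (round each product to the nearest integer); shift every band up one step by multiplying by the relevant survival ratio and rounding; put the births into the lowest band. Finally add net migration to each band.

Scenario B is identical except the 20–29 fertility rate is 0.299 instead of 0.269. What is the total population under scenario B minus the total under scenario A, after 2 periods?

Period 1.
Births: 16400 * 0.269 = 4412, 16000 * 0.482 = 7712 ⇒ total 12124
10–19: 2700 * 0.961 = 2595
20–29: 7900 * 0.931 = 7355
30–39: 16400 * 0.943 = 15465
40+: 16000 * 0.947 + 12000 * 0.34 = 15152 + 4080 = 19232
Net migration: 0–9 + 160 → 12284; 40+ − 240 → 18992
End of period: [12284, 2595, 7355, 15465, 18992]
Period 2.
Births: 7355 * 0.269 = 1978, 15465 * 0.482 = 7454 ⇒ total 9432
10–19: 12284 * 0.961 = 11805
20–29: 2595 * 0.931 = 2416
30–39: 7355 * 0.943 = 6936
40+: 15465 * 0.947 + 18992 * 0.34 = 14645 + 6457 = 21102
Net migration: 0–9 + 160 → 9592; 40+ − 240 → 20862
End of period: [9592, 11805, 2416, 6936, 20862]
Scenario A total after 2 periods: 51611
Scenario B projection —
Period 1.
Births: 16400 * 0.299 = 4904, 16000 * 0.482 = 7712 ⇒ total 12616
10–19: 2700 * 0.961 = 2595
20–29: 7900 * 0.931 = 7355
30–39: 16400 * 0.943 = 15465
40+: 16000 * 0.947 + 12000 * 0.34 = 15152 + 4080 = 19232
Net migration: 0–9 + 160 → 12776; 40+ − 240 → 18992
End of period: [12776, 2595, 7355, 15465, 18992]
Period 2.
Births: 7355 * 0.299 = 2199, 15465 * 0.482 = 7454 ⇒ total 9653
10–19: 12776 * 0.961 = 12278
20–29: 2595 * 0.931 = 2416
30–39: 7355 * 0.943 = 6936
40+: 15465 * 0.947 + 18992 * 0.34 = 14645 + 6457 = 21102
Net migration: 0–9 + 160 → 9813; 40+ − 240 → 20862
End of period: [9813, 12278, 2416, 6936, 20862]
Scenario B total after 2 periods: 52305
Difference B − A = 52305 − 51611 = 694

694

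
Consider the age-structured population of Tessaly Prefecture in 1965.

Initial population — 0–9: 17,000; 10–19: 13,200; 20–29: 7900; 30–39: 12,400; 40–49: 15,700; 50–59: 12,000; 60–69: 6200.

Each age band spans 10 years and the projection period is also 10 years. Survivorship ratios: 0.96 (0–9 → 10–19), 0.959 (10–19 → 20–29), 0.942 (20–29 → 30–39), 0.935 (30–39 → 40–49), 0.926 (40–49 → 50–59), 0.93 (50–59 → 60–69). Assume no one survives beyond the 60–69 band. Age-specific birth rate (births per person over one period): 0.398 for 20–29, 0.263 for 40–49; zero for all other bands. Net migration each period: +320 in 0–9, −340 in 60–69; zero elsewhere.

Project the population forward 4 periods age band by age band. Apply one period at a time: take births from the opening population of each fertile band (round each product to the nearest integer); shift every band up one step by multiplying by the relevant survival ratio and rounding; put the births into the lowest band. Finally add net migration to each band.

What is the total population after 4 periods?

58165

Call the bands 1 to 7, youngest first.
— Period 1 —
Births: 7900 × 0.398 = 3144  |  15700 × 0.263 = 4129 → 7273
Band 2: 17000 × 0.96 = 16320
Band 3: 13200 × 0.959 = 12659
Band 4: 7900 × 0.942 = 7442
Band 5: 12400 × 0.935 = 11594
Band 6: 15700 × 0.926 = 14538
Band 7: 12000 × 0.93 = 11160
Net migration: Band 1 + 320 → 7593; Band 7 − 340 → 10820
End of period: [7593, 16320, 12659, 7442, 11594, 14538, 10820]
— Period 2 —
Births: 12659 × 0.398 = 5038  |  11594 × 0.263 = 3049 → 8087
Band 2: 7593 × 0.96 = 7289
Band 3: 16320 × 0.959 = 15651
Band 4: 12659 × 0.942 = 11925
Band 5: 7442 × 0.935 = 6958
Band 6: 11594 × 0.926 = 10736
Band 7: 14538 × 0.93 = 13520
Net migration: Band 1 + 320 → 8407; Band 7 − 340 → 13180
End of period: [8407, 7289, 15651, 11925, 6958, 10736, 13180]
— Period 3 —
Births: 15651 × 0.398 = 6229  |  6958 × 0.263 = 1830 → 8059
Band 2: 8407 × 0.96 = 8071
Band 3: 7289 × 0.959 = 6990
Band 4: 15651 × 0.942 = 14743
Band 5: 11925 × 0.935 = 11150
Band 6: 6958 × 0.926 = 6443
Band 7: 10736 × 0.93 = 9984
Net migration: Band 1 + 320 → 8379; Band 7 − 340 → 9644
End of period: [8379, 8071, 6990, 14743, 11150, 6443, 9644]
— Period 4 —
Births: 6990 × 0.398 = 2782  |  11150 × 0.263 = 2932 → 5714
Band 2: 8379 × 0.96 = 8044
Band 3: 8071 × 0.959 = 7740
Band 4: 6990 × 0.942 = 6585
Band 5: 14743 × 0.935 = 13785
Band 6: 11150 × 0.926 = 10325
Band 7: 6443 × 0.93 = 5992
Net migration: Band 1 + 320 → 6034; Band 7 − 340 → 5652
End of period: [6034, 8044, 7740, 6585, 13785, 10325, 5652]
Total after period 4: 6034 + 8044 + 7740 + 6585 + 13785 + 10325 + 5652 = 58165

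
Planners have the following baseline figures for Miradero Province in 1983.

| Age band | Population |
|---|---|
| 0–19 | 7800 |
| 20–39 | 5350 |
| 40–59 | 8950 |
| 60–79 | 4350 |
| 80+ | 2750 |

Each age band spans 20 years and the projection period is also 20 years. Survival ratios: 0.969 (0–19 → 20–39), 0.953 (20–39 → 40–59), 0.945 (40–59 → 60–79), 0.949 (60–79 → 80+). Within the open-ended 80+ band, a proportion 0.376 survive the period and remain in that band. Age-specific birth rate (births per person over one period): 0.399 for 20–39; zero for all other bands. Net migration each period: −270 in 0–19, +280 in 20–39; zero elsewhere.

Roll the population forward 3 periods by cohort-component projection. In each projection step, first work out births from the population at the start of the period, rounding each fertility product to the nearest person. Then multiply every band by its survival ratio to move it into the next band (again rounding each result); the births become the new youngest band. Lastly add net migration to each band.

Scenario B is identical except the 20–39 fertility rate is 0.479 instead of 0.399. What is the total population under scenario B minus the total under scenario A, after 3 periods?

After projecting period 1:
Births: 5350 × 0.399 = 2135
20–39: 7800 × 0.969 = 7558
40–59: 5350 × 0.953 = 5099
60–79: 8950 × 0.945 = 8458
80+: 4350 × 0.949 + 2750 × 0.376 = 4128 + 1034 = 5162
Net migration: 0–19 − 270 → 1865; 20–39 + 280 → 7838
→ [1865, 7838, 5099, 8458, 5162]
After projecting period 2:
Births: 7838 × 0.399 = 3127
20–39: 1865 × 0.969 = 1807
40–59: 7838 × 0.953 = 7470
60–79: 5099 × 0.945 = 4819
80+: 8458 × 0.949 + 5162 × 0.376 = 8027 + 1941 = 9968
Net migration: 0–19 − 270 → 2857; 20–39 + 280 → 2087
→ [2857, 2087, 7470, 4819, 9968]
After projecting period 3:
Births: 2087 × 0.399 = 833
20–39: 2857 × 0.969 = 2768
40–59: 2087 × 0.953 = 1989
60–79: 7470 × 0.945 = 7059
80+: 4819 × 0.949 + 9968 × 0.376 = 4573 + 3748 = 8321
Net migration: 0–19 − 270 → 563; 20–39 + 280 → 3048
→ [563, 3048, 1989, 7059, 8321]
Scenario A total after 3 periods: 20980
Scenario B projection —
After projecting period 1:
Births: 5350 × 0.479 = 2563
20–39: 7800 × 0.969 = 7558
40–59: 5350 × 0.953 = 5099
60–79: 8950 × 0.945 = 8458
80+: 4350 × 0.949 + 2750 × 0.376 = 4128 + 1034 = 5162
Net migration: 0–19 − 270 → 2293; 20–39 + 280 → 7838
→ [2293, 7838, 5099, 8458, 5162]
After projecting period 2:
Births: 7838 × 0.479 = 3754
20–39: 2293 × 0.969 = 2222
40–59: 7838 × 0.953 = 7470
60–79: 5099 × 0.945 = 4819
80+: 8458 × 0.949 + 5162 × 0.376 = 8027 + 1941 = 9968
Net migration: 0–19 − 270 → 3484; 20–39 + 280 → 2502
→ [3484, 2502, 7470, 4819, 9968]
After projecting period 3:
Births: 2502 × 0.479 = 1198
20–39: 3484 × 0.969 = 3376
40–59: 2502 × 0.953 = 2384
60–79: 7470 × 0.945 = 7059
80+: 4819 × 0.949 + 9968 × 0.376 = 4573 + 3748 = 8321
Net migration: 0–19 − 270 → 928; 20–39 + 280 → 3656
→ [928, 3656, 2384, 7059, 8321]
Scenario B total after 3 periods: 22348
Difference B − A = 22348 − 20980 = 1368

1368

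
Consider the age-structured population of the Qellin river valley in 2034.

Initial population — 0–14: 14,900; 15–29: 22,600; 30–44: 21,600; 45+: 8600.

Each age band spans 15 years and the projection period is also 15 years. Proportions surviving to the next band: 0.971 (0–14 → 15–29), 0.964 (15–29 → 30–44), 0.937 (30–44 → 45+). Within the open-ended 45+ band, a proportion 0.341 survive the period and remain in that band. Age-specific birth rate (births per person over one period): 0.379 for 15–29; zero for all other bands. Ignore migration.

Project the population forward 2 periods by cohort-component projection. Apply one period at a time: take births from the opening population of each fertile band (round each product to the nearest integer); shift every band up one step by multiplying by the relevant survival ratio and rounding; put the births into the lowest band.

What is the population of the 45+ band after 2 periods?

Period 1:
Births: 22600 * 0.379 = 8565
15–29: 14900 * 0.971 = 14468
30–44: 22600 * 0.964 = 21786
45+: 21600 * 0.937 + 8600 * 0.341 = 20239 + 2933 = 23172
→ [8565, 14468, 21786, 23172]
Period 2:
Births: 14468 * 0.379 = 5483
15–29: 8565 * 0.971 = 8317
30–44: 14468 * 0.964 = 13947
45+: 21786 * 0.937 + 23172 * 0.341 = 20413 + 7902 = 28315
→ [5483, 8317, 13947, 28315]

28315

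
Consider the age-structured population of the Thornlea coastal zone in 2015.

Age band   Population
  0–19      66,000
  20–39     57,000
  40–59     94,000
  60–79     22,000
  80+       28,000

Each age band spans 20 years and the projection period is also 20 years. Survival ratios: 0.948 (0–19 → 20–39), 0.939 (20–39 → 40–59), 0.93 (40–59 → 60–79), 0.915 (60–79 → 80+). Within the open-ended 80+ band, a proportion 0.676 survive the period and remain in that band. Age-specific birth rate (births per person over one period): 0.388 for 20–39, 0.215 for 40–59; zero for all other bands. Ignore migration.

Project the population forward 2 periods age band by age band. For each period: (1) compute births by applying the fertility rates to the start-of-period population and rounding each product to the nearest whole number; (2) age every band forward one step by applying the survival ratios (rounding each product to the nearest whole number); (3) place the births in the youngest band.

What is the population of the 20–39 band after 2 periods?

40125

Numbering the bands 1..5 from youngest to oldest:
Period 1.
Births: 57000 × 0.388 = 22116  |  94000 × 0.215 = 20210 — total 42326
Band 2: 66000 × 0.948 = 62568
Band 3: 57000 × 0.939 = 53523
Band 4: 94000 × 0.93 = 87420
Band 5: 22000 × 0.915 + 28000 × 0.676 = 20130 + 18928 = 39058
→ [42326, 62568, 53523, 87420, 39058]
Period 2.
Births: 62568 × 0.388 = 24276  |  53523 × 0.215 = 11507 — total 35783
Band 2: 42326 × 0.948 = 40125
Band 3: 62568 × 0.939 = 58751
Band 4: 53523 × 0.93 = 49776
Band 5: 87420 × 0.915 + 39058 × 0.676 = 79989 + 26403 = 106392
→ [35783, 40125, 58751, 49776, 106392]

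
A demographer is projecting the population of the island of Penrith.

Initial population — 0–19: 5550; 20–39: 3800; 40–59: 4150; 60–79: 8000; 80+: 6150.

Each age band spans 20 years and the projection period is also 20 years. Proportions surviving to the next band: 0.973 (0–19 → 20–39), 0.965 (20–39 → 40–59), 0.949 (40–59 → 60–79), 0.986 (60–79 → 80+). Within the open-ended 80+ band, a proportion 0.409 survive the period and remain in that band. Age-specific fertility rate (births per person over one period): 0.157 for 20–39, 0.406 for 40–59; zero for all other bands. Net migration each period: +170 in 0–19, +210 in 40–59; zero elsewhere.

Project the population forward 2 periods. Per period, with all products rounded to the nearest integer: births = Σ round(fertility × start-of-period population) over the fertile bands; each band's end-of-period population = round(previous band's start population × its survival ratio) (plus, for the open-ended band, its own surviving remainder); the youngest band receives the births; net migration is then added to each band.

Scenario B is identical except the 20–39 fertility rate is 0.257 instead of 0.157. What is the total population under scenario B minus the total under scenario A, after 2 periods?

Let group 1 be 0–19 through group 5 = 80+.
Period 1:
Births: 3800 × 0.157 = 597 ; 4150 × 0.406 = 1685 ⇒ total 2282
Group 2: 5550 × 0.973 = 5400
Group 3: 3800 × 0.965 = 3667
Group 4: 4150 × 0.949 = 3938
Group 5: 8000 × 0.986 + 6150 × 0.409 = 7888 + 2515 = 10403
Net migration: Group 1 + 170 → 2452; Group 3 + 210 → 3877
Giving 2452 / 5400 / 3877 / 3938 / 10403.
Period 2:
Births: 5400 × 0.157 = 848 ; 3877 × 0.406 = 1574 ⇒ total 2422
Group 2: 2452 × 0.973 = 2386
Group 3: 5400 × 0.965 = 5211
Group 4: 3877 × 0.949 = 3679
Group 5: 3938 × 0.986 + 10403 × 0.409 = 3883 + 4255 = 8138
Net migration: Group 1 + 170 → 2592; Group 3 + 210 → 5421
Giving 2592 / 2386 / 5421 / 3679 / 8138.
Scenario A total after 2 periods: 22216
Scenario B projection —
Period 1:
Births: 3800 × 0.257 = 977 ; 4150 × 0.406 = 1685 ⇒ total 2662
Group 2: 5550 × 0.973 = 5400
Group 3: 3800 × 0.965 = 3667
Group 4: 4150 × 0.949 = 3938
Group 5: 8000 × 0.986 + 6150 × 0.409 = 7888 + 2515 = 10403
Net migration: Group 1 + 170 → 2832; Group 3 + 210 → 3877
Giving 2832 / 5400 / 3877 / 3938 / 10403.
Period 2:
Births: 5400 × 0.257 = 1388 ; 3877 × 0.406 = 1574 ⇒ total 2962
Group 2: 2832 × 0.973 = 2756
Group 3: 5400 × 0.965 = 5211
Group 4: 3877 × 0.949 = 3679
Group 5: 3938 × 0.986 + 10403 × 0.409 = 3883 + 4255 = 8138
Net migration: Group 1 + 170 → 3132; Group 3 + 210 → 5421
Giving 3132 / 2756 / 5421 / 3679 / 8138.
Scenario B total after 2 periods: 23126
Difference B − A = 23126 − 22216 = 910

910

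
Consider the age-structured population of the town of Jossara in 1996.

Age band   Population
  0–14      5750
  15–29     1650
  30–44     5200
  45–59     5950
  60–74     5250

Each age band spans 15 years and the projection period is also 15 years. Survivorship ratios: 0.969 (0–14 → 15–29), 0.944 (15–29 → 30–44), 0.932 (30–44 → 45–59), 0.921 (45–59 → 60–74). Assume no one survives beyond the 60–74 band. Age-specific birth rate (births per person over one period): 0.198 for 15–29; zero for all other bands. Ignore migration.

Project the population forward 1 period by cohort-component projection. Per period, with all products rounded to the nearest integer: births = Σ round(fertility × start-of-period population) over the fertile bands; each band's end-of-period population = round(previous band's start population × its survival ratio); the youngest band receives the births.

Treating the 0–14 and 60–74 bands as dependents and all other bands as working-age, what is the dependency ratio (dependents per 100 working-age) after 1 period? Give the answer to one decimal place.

48.5

[period 1]
Births: 1650 × 0.198 = 327
15–29: 5750 × 0.969 = 5572
30–44: 1650 × 0.944 = 1558
45–59: 5200 × 0.932 = 4846
60–74: 5950 × 0.921 = 5480
End of period: [327, 5572, 1558, 4846, 5480]
Dependents (band 0–14 + band 60–74) = 327 + 5480 = 5807; working-age = 11976; ratio = 5807/11976 × 100 = 48.5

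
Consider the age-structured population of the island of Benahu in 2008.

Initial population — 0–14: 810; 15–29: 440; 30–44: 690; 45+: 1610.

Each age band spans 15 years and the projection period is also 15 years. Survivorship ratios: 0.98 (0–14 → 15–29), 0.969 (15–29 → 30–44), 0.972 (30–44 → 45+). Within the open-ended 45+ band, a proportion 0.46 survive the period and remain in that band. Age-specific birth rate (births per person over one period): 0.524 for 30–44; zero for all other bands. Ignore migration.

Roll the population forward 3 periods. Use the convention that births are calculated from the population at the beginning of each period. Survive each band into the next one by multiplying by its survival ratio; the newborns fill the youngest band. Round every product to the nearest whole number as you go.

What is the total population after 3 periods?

[period 1]
Births: 690 × 0.524 = 362
15–29: 810 × 0.98 = 794
30–44: 440 × 0.969 = 426
45+: 690 × 0.972 + 1610 × 0.46 = 671 + 741 = 1412
→ [362, 794, 426, 1412]
[period 2]
Births: 426 × 0.524 = 223
15–29: 362 × 0.98 = 355
30–44: 794 × 0.969 = 769
45+: 426 × 0.972 + 1412 × 0.46 = 414 + 650 = 1064
→ [223, 355, 769, 1064]
[period 3]
Births: 769 × 0.524 = 403
15–29: 223 × 0.98 = 219
30–44: 355 × 0.969 = 344
45+: 769 × 0.972 + 1064 × 0.46 = 747 + 489 = 1236
→ [403, 219, 344, 1236]
Total after period 3: 403 + 219 + 344 + 1236 = 2202

2202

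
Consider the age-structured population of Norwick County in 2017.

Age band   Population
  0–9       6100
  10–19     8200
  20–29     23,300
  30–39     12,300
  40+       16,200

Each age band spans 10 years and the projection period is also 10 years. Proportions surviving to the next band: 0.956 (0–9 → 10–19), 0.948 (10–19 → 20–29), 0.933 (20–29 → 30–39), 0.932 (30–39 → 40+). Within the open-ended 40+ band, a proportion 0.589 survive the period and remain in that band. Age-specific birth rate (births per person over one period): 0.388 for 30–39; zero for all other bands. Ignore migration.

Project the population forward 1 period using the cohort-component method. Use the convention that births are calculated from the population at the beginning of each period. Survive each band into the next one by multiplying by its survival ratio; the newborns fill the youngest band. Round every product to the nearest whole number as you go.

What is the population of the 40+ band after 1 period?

21006

Period 1:
Births: 12300 * 0.388 = 4772
10–19: 6100 * 0.956 = 5832
20–29: 8200 * 0.948 = 7774
30–39: 23300 * 0.933 = 21739
40+: 12300 * 0.932 + 16200 * 0.589 = 11464 + 9542 = 21006
End of period: [4772, 5832, 7774, 21739, 21006]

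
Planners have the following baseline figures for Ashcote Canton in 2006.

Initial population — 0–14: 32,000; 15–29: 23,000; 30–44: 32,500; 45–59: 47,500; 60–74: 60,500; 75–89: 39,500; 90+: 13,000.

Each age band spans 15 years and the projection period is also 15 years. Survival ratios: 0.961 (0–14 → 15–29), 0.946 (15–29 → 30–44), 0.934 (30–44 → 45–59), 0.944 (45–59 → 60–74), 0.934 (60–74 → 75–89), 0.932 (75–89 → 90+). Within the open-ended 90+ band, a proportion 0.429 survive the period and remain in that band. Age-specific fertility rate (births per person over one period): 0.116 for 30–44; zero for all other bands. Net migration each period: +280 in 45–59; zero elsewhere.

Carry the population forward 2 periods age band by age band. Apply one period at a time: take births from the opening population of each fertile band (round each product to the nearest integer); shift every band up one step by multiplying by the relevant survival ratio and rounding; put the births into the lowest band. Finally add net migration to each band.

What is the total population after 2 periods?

— Period 1 —
Births: 32500 * 0.116 = 3770
15–29: 32000 * 0.961 = 30752
30–44: 23000 * 0.946 = 21758
45–59: 32500 * 0.934 = 30355
60–74: 47500 * 0.944 = 44840
75–89: 60500 * 0.934 = 56507
90+: 39500 * 0.932 + 13000 * 0.429 = 36814 + 5577 = 42391
Net migration: 45–59 + 280 → 30635
→ [3770, 30752, 21758, 30635, 44840, 56507, 42391]
— Period 2 —
Births: 21758 * 0.116 = 2524
15–29: 3770 * 0.961 = 3623
30–44: 30752 * 0.946 = 29091
45–59: 21758 * 0.934 = 20322
60–74: 30635 * 0.944 = 28919
75–89: 44840 * 0.934 = 41881
90+: 56507 * 0.932 + 42391 * 0.429 = 52665 + 18186 = 70851
Net migration: 45–59 + 280 → 20602
→ [2524, 3623, 29091, 20602, 28919, 41881, 70851]
Total after period 2: 2524 + 3623 + 29091 + 20602 + 28919 + 41881 + 70851 = 197491

197491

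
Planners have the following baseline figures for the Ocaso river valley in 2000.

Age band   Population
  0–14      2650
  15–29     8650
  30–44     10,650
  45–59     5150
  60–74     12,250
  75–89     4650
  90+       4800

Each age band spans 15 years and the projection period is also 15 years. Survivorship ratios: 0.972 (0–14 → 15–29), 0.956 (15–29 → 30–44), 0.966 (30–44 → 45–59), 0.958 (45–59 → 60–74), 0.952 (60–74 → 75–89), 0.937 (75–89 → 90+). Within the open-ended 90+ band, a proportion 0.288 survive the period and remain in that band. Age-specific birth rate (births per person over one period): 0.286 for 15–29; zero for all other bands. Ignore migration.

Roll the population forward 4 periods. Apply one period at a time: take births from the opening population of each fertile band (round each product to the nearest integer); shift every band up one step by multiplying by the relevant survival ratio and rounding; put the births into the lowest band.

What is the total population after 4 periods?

24447

After projecting period 1:
Births: 8650 × 0.286 = 2474
15–29: 2650 × 0.972 = 2576
30–44: 8650 × 0.956 = 8269
45–59: 10650 × 0.966 = 10288
60–74: 5150 × 0.958 = 4934
75–89: 12250 × 0.952 = 11662
90+: 4650 × 0.937 + 4800 × 0.288 = 4357 + 1382 = 5739
Population now: 0–14=2474, 15–29=2576, 30–44=8269, 45–59=10288, 60–74=4934, 75–89=11662, 90+=5739
After projecting period 2:
Births: 2576 × 0.286 = 737
15–29: 2474 × 0.972 = 2405
30–44: 2576 × 0.956 = 2463
45–59: 8269 × 0.966 = 7988
60–74: 10288 × 0.958 = 9856
75–89: 4934 × 0.952 = 4697
90+: 11662 × 0.937 + 5739 × 0.288 = 10927 + 1653 = 12580
Population now: 0–14=737, 15–29=2405, 30–44=2463, 45–59=7988, 60–74=9856, 75–89=4697, 90+=12580
After projecting period 3:
Births: 2405 × 0.286 = 688
15–29: 737 × 0.972 = 716
30–44: 2405 × 0.956 = 2299
45–59: 2463 × 0.966 = 2379
60–74: 7988 × 0.958 = 7653
75–89: 9856 × 0.952 = 9383
90+: 4697 × 0.937 + 12580 × 0.288 = 4401 + 3623 = 8024
Population now: 0–14=688, 15–29=716, 30–44=2299, 45–59=2379, 60–74=7653, 75–89=9383, 90+=8024
After projecting period 4:
Births: 716 × 0.286 = 205
15–29: 688 × 0.972 = 669
30–44: 716 × 0.956 = 684
45–59: 2299 × 0.966 = 2221
60–74: 2379 × 0.958 = 2279
75–89: 7653 × 0.952 = 7286
90+: 9383 × 0.937 + 8024 × 0.288 = 8792 + 2311 = 11103
Population now: 0–14=205, 15–29=669, 30–44=684, 45–59=2221, 60–74=2279, 75–89=7286, 90+=11103
Total after period 4: 205 + 669 + 684 + 2221 + 2279 + 7286 + 11103 = 24447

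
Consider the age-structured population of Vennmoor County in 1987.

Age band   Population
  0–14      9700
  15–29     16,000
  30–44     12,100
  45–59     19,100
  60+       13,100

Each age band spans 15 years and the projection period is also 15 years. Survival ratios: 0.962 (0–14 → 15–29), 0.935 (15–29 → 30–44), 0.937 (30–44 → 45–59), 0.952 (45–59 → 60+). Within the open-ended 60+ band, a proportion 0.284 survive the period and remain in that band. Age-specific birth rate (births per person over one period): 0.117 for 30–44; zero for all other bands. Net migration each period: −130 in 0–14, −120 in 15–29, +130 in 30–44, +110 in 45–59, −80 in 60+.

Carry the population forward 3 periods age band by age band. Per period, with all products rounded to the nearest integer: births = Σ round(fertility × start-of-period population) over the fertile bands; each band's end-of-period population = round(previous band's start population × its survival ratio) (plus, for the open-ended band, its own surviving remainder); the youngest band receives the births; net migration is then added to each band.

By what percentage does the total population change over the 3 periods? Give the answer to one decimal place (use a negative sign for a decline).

Period 1:
Births: 12100 × 0.117 = 1416
15–29: 9700 × 0.962 = 9331
30–44: 16000 × 0.935 = 14960
45–59: 12100 × 0.937 = 11338
60+: 19100 × 0.952 + 13100 × 0.284 = 18183 + 3720 = 21903
Net migration: 0–14 − 130 → 1286; 15–29 − 120 → 9211; 30–44 + 130 → 15090; 45–59 + 110 → 11448; 60+ − 80 → 21823
Population now: 0–14=1286, 15–29=9211, 30–44=15090, 45–59=11448, 60+=21823
Period 2:
Births: 15090 × 0.117 = 1766
15–29: 1286 × 0.962 = 1237
30–44: 9211 × 0.935 = 8612
45–59: 15090 × 0.937 = 14139
60+: 11448 × 0.952 + 21823 × 0.284 = 10898 + 6198 = 17096
Net migration: 0–14 − 130 → 1636; 15–29 − 120 → 1117; 30–44 + 130 → 8742; 45–59 + 110 → 14249; 60+ − 80 → 17016
Population now: 0–14=1636, 15–29=1117, 30–44=8742, 45–59=14249, 60+=17016
Period 3:
Births: 8742 × 0.117 = 1023
15–29: 1636 × 0.962 = 1574
30–44: 1117 × 0.935 = 1044
45–59: 8742 × 0.937 = 8191
60+: 14249 × 0.952 + 17016 × 0.284 = 13565 + 4833 = 18398
Net migration: 0–14 − 130 → 893; 15–29 − 120 → 1454; 30–44 + 130 → 1174; 45–59 + 110 → 8301; 60+ − 80 → 18318
Population now: 0–14=893, 15–29=1454, 30–44=1174, 45–59=8301, 60+=18318
Total: 70000 → 30140; change = -39860; percentage change = -56.9%

-56.9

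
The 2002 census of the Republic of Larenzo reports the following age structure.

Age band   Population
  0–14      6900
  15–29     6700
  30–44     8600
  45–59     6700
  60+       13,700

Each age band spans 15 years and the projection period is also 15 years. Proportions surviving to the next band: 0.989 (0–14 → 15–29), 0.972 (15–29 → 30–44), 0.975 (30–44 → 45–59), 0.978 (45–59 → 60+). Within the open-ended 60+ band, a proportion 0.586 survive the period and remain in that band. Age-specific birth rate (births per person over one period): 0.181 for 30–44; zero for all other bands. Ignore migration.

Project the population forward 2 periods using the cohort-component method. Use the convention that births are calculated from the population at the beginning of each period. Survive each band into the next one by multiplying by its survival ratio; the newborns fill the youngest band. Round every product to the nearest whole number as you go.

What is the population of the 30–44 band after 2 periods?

6633

— Period 1 —
Births: 8600 × 0.181 = 1557
15–29: 6900 × 0.989 = 6824
30–44: 6700 × 0.972 = 6512
45–59: 8600 × 0.975 = 8385
60+: 6700 × 0.978 + 13700 × 0.586 = 6553 + 8028 = 14581
End of period: [1557, 6824, 6512, 8385, 14581]
— Period 2 —
Births: 6512 × 0.181 = 1179
15–29: 1557 × 0.989 = 1540
30–44: 6824 × 0.972 = 6633
45–59: 6512 × 0.975 = 6349
60+: 8385 × 0.978 + 14581 × 0.586 = 8201 + 8544 = 16745
End of period: [1179, 1540, 6633, 6349, 16745]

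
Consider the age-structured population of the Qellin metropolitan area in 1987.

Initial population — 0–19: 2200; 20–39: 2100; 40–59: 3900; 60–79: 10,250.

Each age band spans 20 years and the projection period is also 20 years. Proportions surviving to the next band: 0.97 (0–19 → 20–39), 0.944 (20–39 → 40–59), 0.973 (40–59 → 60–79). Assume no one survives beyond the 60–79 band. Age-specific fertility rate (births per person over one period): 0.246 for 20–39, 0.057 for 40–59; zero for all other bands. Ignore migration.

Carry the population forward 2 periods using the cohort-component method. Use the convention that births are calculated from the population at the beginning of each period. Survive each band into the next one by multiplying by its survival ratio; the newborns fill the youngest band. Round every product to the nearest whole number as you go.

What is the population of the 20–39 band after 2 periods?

(Groups numbered youngest = 1 to oldest = 4.)
[period 1]
Births: 2100 * 0.246 = 517, 3900 * 0.057 = 222 — total 739
Group 2: 2200 * 0.97 = 2134
Group 3: 2100 * 0.944 = 1982
Group 4: 3900 * 0.973 = 3795
Population now: 0–19=739, 20–39=2134, 40–59=1982, 60–79=3795
[period 2]
Births: 2134 * 0.246 = 525, 1982 * 0.057 = 113 — total 638
Group 2: 739 * 0.97 = 717
Group 3: 2134 * 0.944 = 2014
Group 4: 1982 * 0.973 = 1928
Population now: 0–19=638, 20–39=717, 40–59=2014, 60–79=1928

717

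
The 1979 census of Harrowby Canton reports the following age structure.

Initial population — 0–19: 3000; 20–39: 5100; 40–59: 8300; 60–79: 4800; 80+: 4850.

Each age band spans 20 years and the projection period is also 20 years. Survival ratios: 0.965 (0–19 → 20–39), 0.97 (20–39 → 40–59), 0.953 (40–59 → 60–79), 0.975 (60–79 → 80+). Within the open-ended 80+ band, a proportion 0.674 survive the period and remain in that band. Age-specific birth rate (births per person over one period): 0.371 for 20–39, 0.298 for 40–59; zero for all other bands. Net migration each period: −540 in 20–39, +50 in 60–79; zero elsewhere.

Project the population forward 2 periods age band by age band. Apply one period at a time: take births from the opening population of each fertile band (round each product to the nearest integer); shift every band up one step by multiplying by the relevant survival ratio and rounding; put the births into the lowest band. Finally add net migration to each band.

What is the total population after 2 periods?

26187

Numbering the bands 1..5 from youngest to oldest:
After projecting period 1:
Births: 5100 × 0.371 = 1892 ; 8300 × 0.298 = 2473 → total 4365
Band 2: 3000 × 0.965 = 2895
Band 3: 5100 × 0.97 = 4947
Band 4: 8300 × 0.953 = 7910
Band 5: 4800 × 0.975 + 4850 × 0.674 = 4680 + 3269 = 7949
Net migration: Band 2 − 540 → 2355; Band 4 + 50 → 7960
→ [4365, 2355, 4947, 7960, 7949]
After projecting period 2:
Births: 2355 × 0.371 = 874 ; 4947 × 0.298 = 1474 → total 2348
Band 2: 4365 × 0.965 = 4212
Band 3: 2355 × 0.97 = 2284
Band 4: 4947 × 0.953 = 4714
Band 5: 7960 × 0.975 + 7949 × 0.674 = 7761 + 5358 = 13119
Net migration: Band 2 − 540 → 3672; Band 4 + 50 → 4764
→ [2348, 3672, 2284, 4764, 13119]
Total after period 2: 2348 + 3672 + 2284 + 4764 + 13119 = 26187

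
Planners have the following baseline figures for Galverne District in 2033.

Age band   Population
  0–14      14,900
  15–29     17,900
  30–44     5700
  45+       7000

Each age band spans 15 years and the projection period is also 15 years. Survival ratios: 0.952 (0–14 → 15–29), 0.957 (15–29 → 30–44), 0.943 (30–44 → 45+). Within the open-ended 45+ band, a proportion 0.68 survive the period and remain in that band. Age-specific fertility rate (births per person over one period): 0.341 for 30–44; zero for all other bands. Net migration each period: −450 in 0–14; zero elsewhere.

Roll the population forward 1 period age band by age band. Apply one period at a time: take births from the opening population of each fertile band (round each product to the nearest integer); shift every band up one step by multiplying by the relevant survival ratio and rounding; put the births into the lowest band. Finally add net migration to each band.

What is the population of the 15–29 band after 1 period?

Period 1:
Births: 5700 × 0.341 = 1944
15–29: 14900 × 0.952 = 14185
30–44: 17900 × 0.957 = 17130
45+: 5700 × 0.943 + 7000 × 0.68 = 5375 + 4760 = 10135
Net migration: 0–14 − 450 → 1494
End of period: [1494, 14185, 17130, 10135]

14185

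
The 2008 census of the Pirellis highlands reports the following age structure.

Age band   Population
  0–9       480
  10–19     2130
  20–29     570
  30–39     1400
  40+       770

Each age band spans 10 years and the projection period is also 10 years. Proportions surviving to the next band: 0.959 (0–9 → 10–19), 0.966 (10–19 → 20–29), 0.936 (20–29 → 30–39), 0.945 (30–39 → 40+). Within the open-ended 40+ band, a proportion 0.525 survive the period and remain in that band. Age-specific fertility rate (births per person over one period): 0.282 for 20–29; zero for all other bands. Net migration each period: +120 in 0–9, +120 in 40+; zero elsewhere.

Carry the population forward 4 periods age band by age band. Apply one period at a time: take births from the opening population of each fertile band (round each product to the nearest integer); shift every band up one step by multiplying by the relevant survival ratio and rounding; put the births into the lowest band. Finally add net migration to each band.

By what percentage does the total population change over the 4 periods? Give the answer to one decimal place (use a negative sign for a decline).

Call the bands 1 to 5, youngest first.
— Period 1 —
Births: 570 × 0.282 = 161
Band 2: 480 × 0.959 = 460
Band 3: 2130 × 0.966 = 2058
Band 4: 570 × 0.936 = 534
Band 5: 1400 × 0.945 + 770 × 0.525 = 1323 + 404 = 1727
Net migration: Band 1 + 120 → 281; Band 5 + 120 → 1847
Giving 281 / 460 / 2058 / 534 / 1847.
— Period 2 —
Births: 2058 × 0.282 = 580
Band 2: 281 × 0.959 = 269
Band 3: 460 × 0.966 = 444
Band 4: 2058 × 0.936 = 1926
Band 5: 534 × 0.945 + 1847 × 0.525 = 505 + 970 = 1475
Net migration: Band 1 + 120 → 700; Band 5 + 120 → 1595
Giving 700 / 269 / 444 / 1926 / 1595.
— Period 3 —
Births: 444 × 0.282 = 125
Band 2: 700 × 0.959 = 671
Band 3: 269 × 0.966 = 260
Band 4: 444 × 0.936 = 416
Band 5: 1926 × 0.945 + 1595 × 0.525 = 1820 + 837 = 2657
Net migration: Band 1 + 120 → 245; Band 5 + 120 → 2777
Giving 245 / 671 / 260 / 416 / 2777.
— Period 4 —
Births: 260 × 0.282 = 73
Band 2: 245 × 0.959 = 235
Band 3: 671 × 0.966 = 648
Band 4: 260 × 0.936 = 243
Band 5: 416 × 0.945 + 2777 × 0.525 = 393 + 1458 = 1851
Net migration: Band 1 + 120 → 193; Band 5 + 120 → 1971
Giving 193 / 235 / 648 / 243 / 1971.
Total: 5350 → 3290; change = -2060; percentage change = -38.5%

-38.5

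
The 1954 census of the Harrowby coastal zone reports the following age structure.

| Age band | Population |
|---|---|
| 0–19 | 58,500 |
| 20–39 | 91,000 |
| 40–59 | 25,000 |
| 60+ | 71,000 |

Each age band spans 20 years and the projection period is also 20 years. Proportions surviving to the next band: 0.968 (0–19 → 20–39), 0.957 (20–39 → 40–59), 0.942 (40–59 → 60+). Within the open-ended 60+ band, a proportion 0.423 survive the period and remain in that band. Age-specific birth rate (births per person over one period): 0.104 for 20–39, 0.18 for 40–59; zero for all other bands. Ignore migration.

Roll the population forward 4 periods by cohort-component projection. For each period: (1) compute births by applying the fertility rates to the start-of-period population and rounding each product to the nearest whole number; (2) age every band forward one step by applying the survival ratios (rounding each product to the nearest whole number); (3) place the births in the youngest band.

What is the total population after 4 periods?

Call the groups 1 to 4, youngest first.
Period 1:
Births: 91000 × 0.104 = 9464, 25000 × 0.18 = 4500 ⇒ total 13964
Group 2: 58500 × 0.968 = 56628
Group 3: 91000 × 0.957 = 87087
Group 4: 25000 × 0.942 + 71000 × 0.423 = 23550 + 30033 = 53583
End of period: [13964, 56628, 87087, 53583]
Period 2:
Births: 56628 × 0.104 = 5889, 87087 × 0.18 = 15676 ⇒ total 21565
Group 2: 13964 × 0.968 = 13517
Group 3: 56628 × 0.957 = 54193
Group 4: 87087 × 0.942 + 53583 × 0.423 = 82036 + 22666 = 104702
End of period: [21565, 13517, 54193, 104702]
Period 3:
Births: 13517 × 0.104 = 1406, 54193 × 0.18 = 9755 ⇒ total 11161
Group 2: 21565 × 0.968 = 20875
Group 3: 13517 × 0.957 = 12936
Group 4: 54193 × 0.942 + 104702 × 0.423 = 51050 + 44289 = 95339
End of period: [11161, 20875, 12936, 95339]
Period 4:
Births: 20875 × 0.104 = 2171, 12936 × 0.18 = 2328 ⇒ total 4499
Group 2: 11161 × 0.968 = 10804
Group 3: 20875 × 0.957 = 19977
Group 4: 12936 × 0.942 + 95339 × 0.423 = 12186 + 40328 = 52514
End of period: [4499, 10804, 19977, 52514]
Total after period 4: 4499 + 10804 + 19977 + 52514 = 87794

87794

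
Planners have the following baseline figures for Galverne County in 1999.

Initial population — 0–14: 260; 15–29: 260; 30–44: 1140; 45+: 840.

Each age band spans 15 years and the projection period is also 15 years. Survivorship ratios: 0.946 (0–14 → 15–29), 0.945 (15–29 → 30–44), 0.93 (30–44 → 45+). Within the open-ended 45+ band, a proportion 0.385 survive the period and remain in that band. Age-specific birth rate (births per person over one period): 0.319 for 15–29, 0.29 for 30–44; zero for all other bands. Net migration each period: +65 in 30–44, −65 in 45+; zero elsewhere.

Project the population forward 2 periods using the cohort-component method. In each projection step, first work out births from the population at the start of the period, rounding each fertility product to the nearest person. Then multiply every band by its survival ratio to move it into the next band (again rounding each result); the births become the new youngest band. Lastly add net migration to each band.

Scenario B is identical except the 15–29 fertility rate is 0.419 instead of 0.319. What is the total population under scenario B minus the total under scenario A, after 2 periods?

49

Period 1.
Births: 260 × 0.319 = 83  |  1140 × 0.29 = 331 → total 414
15–29: 260 × 0.946 = 246
30–44: 260 × 0.945 = 246
45+: 1140 × 0.93 + 840 × 0.385 = 1060 + 323 = 1383
Net migration: 30–44 + 65 → 311; 45+ − 65 → 1318
→ [414, 246, 311, 1318]
Period 2.
Births: 246 × 0.319 = 78  |  311 × 0.29 = 90 → total 168
15–29: 414 × 0.946 = 392
30–44: 246 × 0.945 = 232
45+: 311 × 0.93 + 1318 × 0.385 = 289 + 507 = 796
Net migration: 30–44 + 65 → 297; 45+ − 65 → 731
→ [168, 392, 297, 731]
Scenario A total after 2 periods: 1588
Scenario B projection —
Period 1.
Births: 260 × 0.419 = 109  |  1140 × 0.29 = 331 → total 440
15–29: 260 × 0.946 = 246
30–44: 260 × 0.945 = 246
45+: 1140 × 0.93 + 840 × 0.385 = 1060 + 323 = 1383
Net migration: 30–44 + 65 → 311; 45+ − 65 → 1318
→ [440, 246, 311, 1318]
Period 2.
Births: 246 × 0.419 = 103  |  311 × 0.29 = 90 → total 193
15–29: 440 × 0.946 = 416
30–44: 246 × 0.945 = 232
45+: 311 × 0.93 + 1318 × 0.385 = 289 + 507 = 796
Net migration: 30–44 + 65 → 297; 45+ − 65 → 731
→ [193, 416, 297, 731]
Scenario B total after 2 periods: 1637
Difference B − A = 1637 − 1588 = 49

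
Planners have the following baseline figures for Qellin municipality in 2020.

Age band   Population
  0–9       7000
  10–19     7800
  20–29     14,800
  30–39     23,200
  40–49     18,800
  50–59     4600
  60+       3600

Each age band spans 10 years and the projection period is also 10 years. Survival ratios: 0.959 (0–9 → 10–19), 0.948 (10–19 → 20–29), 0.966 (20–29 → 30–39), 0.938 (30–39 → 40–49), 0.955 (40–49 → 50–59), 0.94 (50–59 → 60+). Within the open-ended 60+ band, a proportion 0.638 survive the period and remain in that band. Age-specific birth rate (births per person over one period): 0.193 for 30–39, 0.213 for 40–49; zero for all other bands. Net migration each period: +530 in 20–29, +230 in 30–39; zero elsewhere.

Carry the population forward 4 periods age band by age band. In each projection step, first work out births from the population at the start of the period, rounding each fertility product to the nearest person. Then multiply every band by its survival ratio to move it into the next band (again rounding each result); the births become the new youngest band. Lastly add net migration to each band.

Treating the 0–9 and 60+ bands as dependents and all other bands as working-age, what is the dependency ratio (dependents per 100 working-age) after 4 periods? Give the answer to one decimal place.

Let band 1 be 0–9 through band 7 = 60+.
Period 1.
Births: 23200 × 0.193 = 4478  |  18800 × 0.213 = 4004 ⇒ total 8482
Band 2: 7000 × 0.959 = 6713
Band 3: 7800 × 0.948 = 7394
Band 4: 14800 × 0.966 = 14297
Band 5: 23200 × 0.938 = 21762
Band 6: 18800 × 0.955 = 17954
Band 7: 4600 × 0.94 + 3600 × 0.638 = 4324 + 2297 = 6621
Net migration: Band 3 + 530 → 7924; Band 4 + 230 → 14527
→ [8482, 6713, 7924, 14527, 21762, 17954, 6621]
Period 2.
Births: 14527 × 0.193 = 2804  |  21762 × 0.213 = 4635 ⇒ total 7439
Band 2: 8482 × 0.959 = 8134
Band 3: 6713 × 0.948 = 6364
Band 4: 7924 × 0.966 = 7655
Band 5: 14527 × 0.938 = 13626
Band 6: 21762 × 0.955 = 20783
Band 7: 17954 × 0.94 + 6621 × 0.638 = 16877 + 4224 = 21101
Net migration: Band 3 + 530 → 6894; Band 4 + 230 → 7885
→ [7439, 8134, 6894, 7885, 13626, 20783, 21101]
Period 3.
Births: 7885 × 0.193 = 1522  |  13626 × 0.213 = 2902 ⇒ total 4424
Band 2: 7439 × 0.959 = 7134
Band 3: 8134 × 0.948 = 7711
Band 4: 6894 × 0.966 = 6660
Band 5: 7885 × 0.938 = 7396
Band 6: 13626 × 0.955 = 13013
Band 7: 20783 × 0.94 + 21101 × 0.638 = 19536 + 13462 = 32998
Net migration: Band 3 + 530 → 8241; Band 4 + 230 → 6890
→ [4424, 7134, 8241, 6890, 7396, 13013, 32998]
Period 4.
Births: 6890 × 0.193 = 1330  |  7396 × 0.213 = 1575 ⇒ total 2905
Band 2: 4424 × 0.959 = 4243
Band 3: 7134 × 0.948 = 6763
Band 4: 8241 × 0.966 = 7961
Band 5: 6890 × 0.938 = 6463
Band 6: 7396 × 0.955 = 7063
Band 7: 13013 × 0.94 + 32998 × 0.638 = 12232 + 21053 = 33285
Net migration: Band 3 + 530 → 7293; Band 4 + 230 → 8191
→ [2905, 4243, 7293, 8191, 6463, 7063, 33285]
Dependents (band 0–9 + band 60+) = 2905 + 33285 = 36190; working-age = 33253; ratio = 36190/33253 × 100 = 108.8

108.8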